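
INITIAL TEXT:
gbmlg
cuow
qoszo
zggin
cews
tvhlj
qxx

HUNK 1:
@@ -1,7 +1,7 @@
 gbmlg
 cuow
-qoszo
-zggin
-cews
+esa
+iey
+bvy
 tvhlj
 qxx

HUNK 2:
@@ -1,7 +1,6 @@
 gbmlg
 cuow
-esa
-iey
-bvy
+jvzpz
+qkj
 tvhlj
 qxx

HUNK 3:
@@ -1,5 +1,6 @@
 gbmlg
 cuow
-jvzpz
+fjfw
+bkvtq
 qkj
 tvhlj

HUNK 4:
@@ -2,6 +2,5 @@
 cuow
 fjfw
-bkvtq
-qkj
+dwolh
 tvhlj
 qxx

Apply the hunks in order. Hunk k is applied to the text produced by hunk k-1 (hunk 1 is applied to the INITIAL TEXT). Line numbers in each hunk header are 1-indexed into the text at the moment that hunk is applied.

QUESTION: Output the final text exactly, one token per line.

Hunk 1: at line 1 remove [qoszo,zggin,cews] add [esa,iey,bvy] -> 7 lines: gbmlg cuow esa iey bvy tvhlj qxx
Hunk 2: at line 1 remove [esa,iey,bvy] add [jvzpz,qkj] -> 6 lines: gbmlg cuow jvzpz qkj tvhlj qxx
Hunk 3: at line 1 remove [jvzpz] add [fjfw,bkvtq] -> 7 lines: gbmlg cuow fjfw bkvtq qkj tvhlj qxx
Hunk 4: at line 2 remove [bkvtq,qkj] add [dwolh] -> 6 lines: gbmlg cuow fjfw dwolh tvhlj qxx

Answer: gbmlg
cuow
fjfw
dwolh
tvhlj
qxx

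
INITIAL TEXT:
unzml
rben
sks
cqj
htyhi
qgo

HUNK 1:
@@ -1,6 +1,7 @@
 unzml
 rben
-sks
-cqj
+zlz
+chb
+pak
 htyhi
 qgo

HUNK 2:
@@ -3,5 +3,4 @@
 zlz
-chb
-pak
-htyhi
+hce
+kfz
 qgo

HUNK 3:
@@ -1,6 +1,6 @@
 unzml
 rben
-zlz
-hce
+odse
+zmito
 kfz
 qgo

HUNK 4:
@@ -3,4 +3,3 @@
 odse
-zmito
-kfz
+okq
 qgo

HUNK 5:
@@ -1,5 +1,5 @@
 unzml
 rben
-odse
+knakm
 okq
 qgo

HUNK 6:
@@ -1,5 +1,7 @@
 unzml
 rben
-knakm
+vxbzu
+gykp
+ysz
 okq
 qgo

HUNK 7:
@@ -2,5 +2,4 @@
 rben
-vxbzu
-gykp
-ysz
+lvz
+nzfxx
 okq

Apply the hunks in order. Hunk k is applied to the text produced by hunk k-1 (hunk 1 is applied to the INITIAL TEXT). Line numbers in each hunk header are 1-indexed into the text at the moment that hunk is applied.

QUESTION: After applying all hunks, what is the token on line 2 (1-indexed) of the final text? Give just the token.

Answer: rben

Derivation:
Hunk 1: at line 1 remove [sks,cqj] add [zlz,chb,pak] -> 7 lines: unzml rben zlz chb pak htyhi qgo
Hunk 2: at line 3 remove [chb,pak,htyhi] add [hce,kfz] -> 6 lines: unzml rben zlz hce kfz qgo
Hunk 3: at line 1 remove [zlz,hce] add [odse,zmito] -> 6 lines: unzml rben odse zmito kfz qgo
Hunk 4: at line 3 remove [zmito,kfz] add [okq] -> 5 lines: unzml rben odse okq qgo
Hunk 5: at line 1 remove [odse] add [knakm] -> 5 lines: unzml rben knakm okq qgo
Hunk 6: at line 1 remove [knakm] add [vxbzu,gykp,ysz] -> 7 lines: unzml rben vxbzu gykp ysz okq qgo
Hunk 7: at line 2 remove [vxbzu,gykp,ysz] add [lvz,nzfxx] -> 6 lines: unzml rben lvz nzfxx okq qgo
Final line 2: rben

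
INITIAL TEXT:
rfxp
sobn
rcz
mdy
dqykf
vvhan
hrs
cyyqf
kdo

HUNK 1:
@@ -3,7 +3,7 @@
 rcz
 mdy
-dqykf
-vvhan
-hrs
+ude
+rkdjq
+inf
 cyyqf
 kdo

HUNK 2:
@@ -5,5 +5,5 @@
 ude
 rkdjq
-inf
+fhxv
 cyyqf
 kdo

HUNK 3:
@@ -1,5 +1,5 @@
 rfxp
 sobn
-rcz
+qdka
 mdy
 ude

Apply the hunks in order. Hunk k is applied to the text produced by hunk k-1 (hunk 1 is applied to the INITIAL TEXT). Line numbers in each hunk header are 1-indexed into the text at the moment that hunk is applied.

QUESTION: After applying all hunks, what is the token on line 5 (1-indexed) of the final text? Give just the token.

Hunk 1: at line 3 remove [dqykf,vvhan,hrs] add [ude,rkdjq,inf] -> 9 lines: rfxp sobn rcz mdy ude rkdjq inf cyyqf kdo
Hunk 2: at line 5 remove [inf] add [fhxv] -> 9 lines: rfxp sobn rcz mdy ude rkdjq fhxv cyyqf kdo
Hunk 3: at line 1 remove [rcz] add [qdka] -> 9 lines: rfxp sobn qdka mdy ude rkdjq fhxv cyyqf kdo
Final line 5: ude

Answer: ude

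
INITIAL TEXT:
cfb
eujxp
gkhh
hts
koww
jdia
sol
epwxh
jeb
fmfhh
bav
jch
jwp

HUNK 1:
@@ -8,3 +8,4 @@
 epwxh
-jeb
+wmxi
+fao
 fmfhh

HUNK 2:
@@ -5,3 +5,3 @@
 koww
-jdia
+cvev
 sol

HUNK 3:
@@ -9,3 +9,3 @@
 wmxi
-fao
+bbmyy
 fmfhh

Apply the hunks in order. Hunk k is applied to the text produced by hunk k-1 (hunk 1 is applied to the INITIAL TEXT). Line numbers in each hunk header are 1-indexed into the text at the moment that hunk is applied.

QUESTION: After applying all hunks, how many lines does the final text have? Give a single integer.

Answer: 14

Derivation:
Hunk 1: at line 8 remove [jeb] add [wmxi,fao] -> 14 lines: cfb eujxp gkhh hts koww jdia sol epwxh wmxi fao fmfhh bav jch jwp
Hunk 2: at line 5 remove [jdia] add [cvev] -> 14 lines: cfb eujxp gkhh hts koww cvev sol epwxh wmxi fao fmfhh bav jch jwp
Hunk 3: at line 9 remove [fao] add [bbmyy] -> 14 lines: cfb eujxp gkhh hts koww cvev sol epwxh wmxi bbmyy fmfhh bav jch jwp
Final line count: 14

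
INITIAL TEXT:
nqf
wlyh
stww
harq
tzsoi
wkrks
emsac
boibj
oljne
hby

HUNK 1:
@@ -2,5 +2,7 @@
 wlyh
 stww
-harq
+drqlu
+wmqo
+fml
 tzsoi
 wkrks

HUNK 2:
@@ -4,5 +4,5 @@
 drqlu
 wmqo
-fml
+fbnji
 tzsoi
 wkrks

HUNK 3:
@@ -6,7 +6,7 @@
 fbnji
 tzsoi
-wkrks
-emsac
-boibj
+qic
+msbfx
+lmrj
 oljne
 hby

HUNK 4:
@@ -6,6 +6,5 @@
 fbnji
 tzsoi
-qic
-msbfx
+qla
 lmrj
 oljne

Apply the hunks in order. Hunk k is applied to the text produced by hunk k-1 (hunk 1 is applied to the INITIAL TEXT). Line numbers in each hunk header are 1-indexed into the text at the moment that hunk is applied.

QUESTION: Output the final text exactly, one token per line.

Answer: nqf
wlyh
stww
drqlu
wmqo
fbnji
tzsoi
qla
lmrj
oljne
hby

Derivation:
Hunk 1: at line 2 remove [harq] add [drqlu,wmqo,fml] -> 12 lines: nqf wlyh stww drqlu wmqo fml tzsoi wkrks emsac boibj oljne hby
Hunk 2: at line 4 remove [fml] add [fbnji] -> 12 lines: nqf wlyh stww drqlu wmqo fbnji tzsoi wkrks emsac boibj oljne hby
Hunk 3: at line 6 remove [wkrks,emsac,boibj] add [qic,msbfx,lmrj] -> 12 lines: nqf wlyh stww drqlu wmqo fbnji tzsoi qic msbfx lmrj oljne hby
Hunk 4: at line 6 remove [qic,msbfx] add [qla] -> 11 lines: nqf wlyh stww drqlu wmqo fbnji tzsoi qla lmrj oljne hby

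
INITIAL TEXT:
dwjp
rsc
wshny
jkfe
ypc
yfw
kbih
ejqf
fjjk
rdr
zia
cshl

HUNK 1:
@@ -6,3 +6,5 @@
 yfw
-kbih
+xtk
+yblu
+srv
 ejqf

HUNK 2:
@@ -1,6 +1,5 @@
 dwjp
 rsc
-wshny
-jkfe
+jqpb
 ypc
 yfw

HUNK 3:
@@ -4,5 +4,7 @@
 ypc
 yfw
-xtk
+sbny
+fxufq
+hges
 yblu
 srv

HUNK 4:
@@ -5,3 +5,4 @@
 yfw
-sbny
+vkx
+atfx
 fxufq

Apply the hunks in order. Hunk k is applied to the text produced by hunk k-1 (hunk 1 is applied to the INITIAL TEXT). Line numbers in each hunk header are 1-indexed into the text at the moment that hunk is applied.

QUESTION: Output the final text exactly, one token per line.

Answer: dwjp
rsc
jqpb
ypc
yfw
vkx
atfx
fxufq
hges
yblu
srv
ejqf
fjjk
rdr
zia
cshl

Derivation:
Hunk 1: at line 6 remove [kbih] add [xtk,yblu,srv] -> 14 lines: dwjp rsc wshny jkfe ypc yfw xtk yblu srv ejqf fjjk rdr zia cshl
Hunk 2: at line 1 remove [wshny,jkfe] add [jqpb] -> 13 lines: dwjp rsc jqpb ypc yfw xtk yblu srv ejqf fjjk rdr zia cshl
Hunk 3: at line 4 remove [xtk] add [sbny,fxufq,hges] -> 15 lines: dwjp rsc jqpb ypc yfw sbny fxufq hges yblu srv ejqf fjjk rdr zia cshl
Hunk 4: at line 5 remove [sbny] add [vkx,atfx] -> 16 lines: dwjp rsc jqpb ypc yfw vkx atfx fxufq hges yblu srv ejqf fjjk rdr zia cshl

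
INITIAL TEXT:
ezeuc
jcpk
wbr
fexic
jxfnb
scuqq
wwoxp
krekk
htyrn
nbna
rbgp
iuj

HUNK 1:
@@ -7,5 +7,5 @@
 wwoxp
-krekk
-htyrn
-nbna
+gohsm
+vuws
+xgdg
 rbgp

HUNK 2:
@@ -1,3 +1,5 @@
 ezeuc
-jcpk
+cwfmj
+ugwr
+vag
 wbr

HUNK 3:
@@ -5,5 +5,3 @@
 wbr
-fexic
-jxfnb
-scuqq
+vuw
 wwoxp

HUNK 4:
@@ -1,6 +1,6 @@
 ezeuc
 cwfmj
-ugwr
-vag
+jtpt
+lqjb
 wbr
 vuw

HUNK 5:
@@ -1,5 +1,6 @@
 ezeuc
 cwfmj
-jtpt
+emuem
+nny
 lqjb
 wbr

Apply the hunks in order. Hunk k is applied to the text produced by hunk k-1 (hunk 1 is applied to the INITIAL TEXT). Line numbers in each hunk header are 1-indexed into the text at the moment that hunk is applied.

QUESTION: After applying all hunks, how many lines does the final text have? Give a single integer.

Answer: 13

Derivation:
Hunk 1: at line 7 remove [krekk,htyrn,nbna] add [gohsm,vuws,xgdg] -> 12 lines: ezeuc jcpk wbr fexic jxfnb scuqq wwoxp gohsm vuws xgdg rbgp iuj
Hunk 2: at line 1 remove [jcpk] add [cwfmj,ugwr,vag] -> 14 lines: ezeuc cwfmj ugwr vag wbr fexic jxfnb scuqq wwoxp gohsm vuws xgdg rbgp iuj
Hunk 3: at line 5 remove [fexic,jxfnb,scuqq] add [vuw] -> 12 lines: ezeuc cwfmj ugwr vag wbr vuw wwoxp gohsm vuws xgdg rbgp iuj
Hunk 4: at line 1 remove [ugwr,vag] add [jtpt,lqjb] -> 12 lines: ezeuc cwfmj jtpt lqjb wbr vuw wwoxp gohsm vuws xgdg rbgp iuj
Hunk 5: at line 1 remove [jtpt] add [emuem,nny] -> 13 lines: ezeuc cwfmj emuem nny lqjb wbr vuw wwoxp gohsm vuws xgdg rbgp iuj
Final line count: 13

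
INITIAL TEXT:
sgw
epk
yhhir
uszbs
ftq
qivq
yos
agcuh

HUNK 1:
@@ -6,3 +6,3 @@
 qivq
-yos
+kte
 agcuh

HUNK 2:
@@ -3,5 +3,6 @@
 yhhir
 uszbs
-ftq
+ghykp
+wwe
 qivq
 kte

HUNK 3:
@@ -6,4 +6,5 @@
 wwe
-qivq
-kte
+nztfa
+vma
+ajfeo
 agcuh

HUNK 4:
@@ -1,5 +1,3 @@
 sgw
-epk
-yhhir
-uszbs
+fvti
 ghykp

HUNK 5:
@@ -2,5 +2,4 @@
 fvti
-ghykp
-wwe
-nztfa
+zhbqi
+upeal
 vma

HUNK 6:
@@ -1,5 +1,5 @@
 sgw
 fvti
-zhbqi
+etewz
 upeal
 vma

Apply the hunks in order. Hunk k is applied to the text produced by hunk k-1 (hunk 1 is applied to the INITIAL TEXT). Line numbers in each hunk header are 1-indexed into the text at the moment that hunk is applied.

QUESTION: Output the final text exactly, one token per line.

Hunk 1: at line 6 remove [yos] add [kte] -> 8 lines: sgw epk yhhir uszbs ftq qivq kte agcuh
Hunk 2: at line 3 remove [ftq] add [ghykp,wwe] -> 9 lines: sgw epk yhhir uszbs ghykp wwe qivq kte agcuh
Hunk 3: at line 6 remove [qivq,kte] add [nztfa,vma,ajfeo] -> 10 lines: sgw epk yhhir uszbs ghykp wwe nztfa vma ajfeo agcuh
Hunk 4: at line 1 remove [epk,yhhir,uszbs] add [fvti] -> 8 lines: sgw fvti ghykp wwe nztfa vma ajfeo agcuh
Hunk 5: at line 2 remove [ghykp,wwe,nztfa] add [zhbqi,upeal] -> 7 lines: sgw fvti zhbqi upeal vma ajfeo agcuh
Hunk 6: at line 1 remove [zhbqi] add [etewz] -> 7 lines: sgw fvti etewz upeal vma ajfeo agcuh

Answer: sgw
fvti
etewz
upeal
vma
ajfeo
agcuh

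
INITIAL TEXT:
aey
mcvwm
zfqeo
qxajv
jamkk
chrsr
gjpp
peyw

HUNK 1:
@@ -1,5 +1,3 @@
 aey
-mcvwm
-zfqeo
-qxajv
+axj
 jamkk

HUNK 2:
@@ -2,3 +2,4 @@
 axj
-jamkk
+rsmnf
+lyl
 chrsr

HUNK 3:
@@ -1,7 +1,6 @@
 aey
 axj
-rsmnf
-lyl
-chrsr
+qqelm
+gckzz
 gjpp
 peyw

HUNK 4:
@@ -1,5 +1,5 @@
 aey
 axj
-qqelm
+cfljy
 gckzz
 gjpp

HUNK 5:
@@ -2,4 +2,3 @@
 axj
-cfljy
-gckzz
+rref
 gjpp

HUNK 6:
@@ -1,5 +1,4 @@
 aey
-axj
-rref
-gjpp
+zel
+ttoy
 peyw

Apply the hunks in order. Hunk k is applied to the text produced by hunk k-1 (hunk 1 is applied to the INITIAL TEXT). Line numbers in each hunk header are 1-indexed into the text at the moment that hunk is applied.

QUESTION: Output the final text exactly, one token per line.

Hunk 1: at line 1 remove [mcvwm,zfqeo,qxajv] add [axj] -> 6 lines: aey axj jamkk chrsr gjpp peyw
Hunk 2: at line 2 remove [jamkk] add [rsmnf,lyl] -> 7 lines: aey axj rsmnf lyl chrsr gjpp peyw
Hunk 3: at line 1 remove [rsmnf,lyl,chrsr] add [qqelm,gckzz] -> 6 lines: aey axj qqelm gckzz gjpp peyw
Hunk 4: at line 1 remove [qqelm] add [cfljy] -> 6 lines: aey axj cfljy gckzz gjpp peyw
Hunk 5: at line 2 remove [cfljy,gckzz] add [rref] -> 5 lines: aey axj rref gjpp peyw
Hunk 6: at line 1 remove [axj,rref,gjpp] add [zel,ttoy] -> 4 lines: aey zel ttoy peyw

Answer: aey
zel
ttoy
peyw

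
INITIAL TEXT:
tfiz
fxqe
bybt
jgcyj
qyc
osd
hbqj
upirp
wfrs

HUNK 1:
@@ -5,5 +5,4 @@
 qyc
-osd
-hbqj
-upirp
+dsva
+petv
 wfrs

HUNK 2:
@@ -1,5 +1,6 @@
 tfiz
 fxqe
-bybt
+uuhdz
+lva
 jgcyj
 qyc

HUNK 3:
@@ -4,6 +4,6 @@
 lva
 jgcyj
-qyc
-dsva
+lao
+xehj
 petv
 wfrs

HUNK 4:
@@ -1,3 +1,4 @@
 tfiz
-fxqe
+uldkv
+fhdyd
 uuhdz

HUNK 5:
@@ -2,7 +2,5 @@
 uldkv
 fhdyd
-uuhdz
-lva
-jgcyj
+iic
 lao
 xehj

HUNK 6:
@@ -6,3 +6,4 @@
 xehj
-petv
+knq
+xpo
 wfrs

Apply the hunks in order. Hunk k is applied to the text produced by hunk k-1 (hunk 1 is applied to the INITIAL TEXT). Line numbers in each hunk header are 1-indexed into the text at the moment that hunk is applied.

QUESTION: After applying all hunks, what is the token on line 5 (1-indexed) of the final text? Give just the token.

Answer: lao

Derivation:
Hunk 1: at line 5 remove [osd,hbqj,upirp] add [dsva,petv] -> 8 lines: tfiz fxqe bybt jgcyj qyc dsva petv wfrs
Hunk 2: at line 1 remove [bybt] add [uuhdz,lva] -> 9 lines: tfiz fxqe uuhdz lva jgcyj qyc dsva petv wfrs
Hunk 3: at line 4 remove [qyc,dsva] add [lao,xehj] -> 9 lines: tfiz fxqe uuhdz lva jgcyj lao xehj petv wfrs
Hunk 4: at line 1 remove [fxqe] add [uldkv,fhdyd] -> 10 lines: tfiz uldkv fhdyd uuhdz lva jgcyj lao xehj petv wfrs
Hunk 5: at line 2 remove [uuhdz,lva,jgcyj] add [iic] -> 8 lines: tfiz uldkv fhdyd iic lao xehj petv wfrs
Hunk 6: at line 6 remove [petv] add [knq,xpo] -> 9 lines: tfiz uldkv fhdyd iic lao xehj knq xpo wfrs
Final line 5: lao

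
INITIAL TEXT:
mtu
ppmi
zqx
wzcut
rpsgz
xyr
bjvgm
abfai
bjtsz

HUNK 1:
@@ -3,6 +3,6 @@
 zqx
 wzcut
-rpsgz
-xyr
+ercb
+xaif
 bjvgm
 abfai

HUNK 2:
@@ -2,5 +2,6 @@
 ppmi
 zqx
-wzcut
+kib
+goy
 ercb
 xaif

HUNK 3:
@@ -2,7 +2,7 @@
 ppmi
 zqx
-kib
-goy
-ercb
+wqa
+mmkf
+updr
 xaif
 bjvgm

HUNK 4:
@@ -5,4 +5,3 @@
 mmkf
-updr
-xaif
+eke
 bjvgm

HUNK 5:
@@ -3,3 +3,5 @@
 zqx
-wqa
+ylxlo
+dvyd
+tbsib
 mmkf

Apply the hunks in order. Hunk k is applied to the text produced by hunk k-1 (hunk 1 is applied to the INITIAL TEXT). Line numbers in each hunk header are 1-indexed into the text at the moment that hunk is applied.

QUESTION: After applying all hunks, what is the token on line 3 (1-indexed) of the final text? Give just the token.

Answer: zqx

Derivation:
Hunk 1: at line 3 remove [rpsgz,xyr] add [ercb,xaif] -> 9 lines: mtu ppmi zqx wzcut ercb xaif bjvgm abfai bjtsz
Hunk 2: at line 2 remove [wzcut] add [kib,goy] -> 10 lines: mtu ppmi zqx kib goy ercb xaif bjvgm abfai bjtsz
Hunk 3: at line 2 remove [kib,goy,ercb] add [wqa,mmkf,updr] -> 10 lines: mtu ppmi zqx wqa mmkf updr xaif bjvgm abfai bjtsz
Hunk 4: at line 5 remove [updr,xaif] add [eke] -> 9 lines: mtu ppmi zqx wqa mmkf eke bjvgm abfai bjtsz
Hunk 5: at line 3 remove [wqa] add [ylxlo,dvyd,tbsib] -> 11 lines: mtu ppmi zqx ylxlo dvyd tbsib mmkf eke bjvgm abfai bjtsz
Final line 3: zqx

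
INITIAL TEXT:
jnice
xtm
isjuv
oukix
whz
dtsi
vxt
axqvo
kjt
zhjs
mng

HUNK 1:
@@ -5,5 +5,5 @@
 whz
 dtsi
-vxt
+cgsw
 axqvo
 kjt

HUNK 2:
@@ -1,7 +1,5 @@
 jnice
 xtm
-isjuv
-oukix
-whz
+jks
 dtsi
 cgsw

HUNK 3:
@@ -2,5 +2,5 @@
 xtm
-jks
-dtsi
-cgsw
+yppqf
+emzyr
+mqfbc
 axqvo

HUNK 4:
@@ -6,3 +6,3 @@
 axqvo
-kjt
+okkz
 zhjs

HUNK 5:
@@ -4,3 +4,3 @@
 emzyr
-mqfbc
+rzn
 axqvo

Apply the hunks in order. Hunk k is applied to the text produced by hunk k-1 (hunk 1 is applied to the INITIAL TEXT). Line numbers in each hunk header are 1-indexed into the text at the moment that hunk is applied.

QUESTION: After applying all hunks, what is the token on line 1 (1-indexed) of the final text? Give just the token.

Answer: jnice

Derivation:
Hunk 1: at line 5 remove [vxt] add [cgsw] -> 11 lines: jnice xtm isjuv oukix whz dtsi cgsw axqvo kjt zhjs mng
Hunk 2: at line 1 remove [isjuv,oukix,whz] add [jks] -> 9 lines: jnice xtm jks dtsi cgsw axqvo kjt zhjs mng
Hunk 3: at line 2 remove [jks,dtsi,cgsw] add [yppqf,emzyr,mqfbc] -> 9 lines: jnice xtm yppqf emzyr mqfbc axqvo kjt zhjs mng
Hunk 4: at line 6 remove [kjt] add [okkz] -> 9 lines: jnice xtm yppqf emzyr mqfbc axqvo okkz zhjs mng
Hunk 5: at line 4 remove [mqfbc] add [rzn] -> 9 lines: jnice xtm yppqf emzyr rzn axqvo okkz zhjs mng
Final line 1: jnice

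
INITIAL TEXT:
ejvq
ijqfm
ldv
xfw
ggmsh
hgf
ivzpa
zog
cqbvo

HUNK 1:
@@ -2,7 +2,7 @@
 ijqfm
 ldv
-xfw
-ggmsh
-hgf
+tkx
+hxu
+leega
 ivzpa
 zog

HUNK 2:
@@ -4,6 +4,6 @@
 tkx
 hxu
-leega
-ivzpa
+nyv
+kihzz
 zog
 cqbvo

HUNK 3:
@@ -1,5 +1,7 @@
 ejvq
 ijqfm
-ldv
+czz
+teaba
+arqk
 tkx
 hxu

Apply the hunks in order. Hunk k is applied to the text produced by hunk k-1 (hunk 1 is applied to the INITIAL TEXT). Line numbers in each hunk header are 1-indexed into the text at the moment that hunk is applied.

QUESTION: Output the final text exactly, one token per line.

Answer: ejvq
ijqfm
czz
teaba
arqk
tkx
hxu
nyv
kihzz
zog
cqbvo

Derivation:
Hunk 1: at line 2 remove [xfw,ggmsh,hgf] add [tkx,hxu,leega] -> 9 lines: ejvq ijqfm ldv tkx hxu leega ivzpa zog cqbvo
Hunk 2: at line 4 remove [leega,ivzpa] add [nyv,kihzz] -> 9 lines: ejvq ijqfm ldv tkx hxu nyv kihzz zog cqbvo
Hunk 3: at line 1 remove [ldv] add [czz,teaba,arqk] -> 11 lines: ejvq ijqfm czz teaba arqk tkx hxu nyv kihzz zog cqbvo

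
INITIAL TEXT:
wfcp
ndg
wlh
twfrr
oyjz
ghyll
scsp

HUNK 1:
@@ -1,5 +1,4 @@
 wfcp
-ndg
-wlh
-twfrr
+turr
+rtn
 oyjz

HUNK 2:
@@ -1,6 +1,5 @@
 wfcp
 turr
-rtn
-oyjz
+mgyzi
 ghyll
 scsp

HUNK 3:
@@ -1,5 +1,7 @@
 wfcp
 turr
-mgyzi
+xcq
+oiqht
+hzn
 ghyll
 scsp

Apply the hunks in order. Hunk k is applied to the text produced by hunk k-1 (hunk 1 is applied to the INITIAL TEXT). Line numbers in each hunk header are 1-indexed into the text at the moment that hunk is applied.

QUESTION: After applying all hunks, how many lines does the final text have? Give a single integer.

Hunk 1: at line 1 remove [ndg,wlh,twfrr] add [turr,rtn] -> 6 lines: wfcp turr rtn oyjz ghyll scsp
Hunk 2: at line 1 remove [rtn,oyjz] add [mgyzi] -> 5 lines: wfcp turr mgyzi ghyll scsp
Hunk 3: at line 1 remove [mgyzi] add [xcq,oiqht,hzn] -> 7 lines: wfcp turr xcq oiqht hzn ghyll scsp
Final line count: 7

Answer: 7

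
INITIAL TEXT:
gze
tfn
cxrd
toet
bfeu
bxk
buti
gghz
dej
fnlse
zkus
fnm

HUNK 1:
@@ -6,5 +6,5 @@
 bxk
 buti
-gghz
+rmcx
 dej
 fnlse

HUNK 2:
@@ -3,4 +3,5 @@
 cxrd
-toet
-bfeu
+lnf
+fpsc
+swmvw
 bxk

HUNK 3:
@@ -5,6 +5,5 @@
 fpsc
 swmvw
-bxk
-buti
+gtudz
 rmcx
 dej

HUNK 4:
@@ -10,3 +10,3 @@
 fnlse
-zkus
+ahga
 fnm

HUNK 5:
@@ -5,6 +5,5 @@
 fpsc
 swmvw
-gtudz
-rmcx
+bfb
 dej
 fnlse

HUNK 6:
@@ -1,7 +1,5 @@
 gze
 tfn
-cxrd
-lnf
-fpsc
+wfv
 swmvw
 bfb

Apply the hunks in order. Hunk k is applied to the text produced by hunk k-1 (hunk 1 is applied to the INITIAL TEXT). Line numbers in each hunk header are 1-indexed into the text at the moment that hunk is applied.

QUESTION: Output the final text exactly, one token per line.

Answer: gze
tfn
wfv
swmvw
bfb
dej
fnlse
ahga
fnm

Derivation:
Hunk 1: at line 6 remove [gghz] add [rmcx] -> 12 lines: gze tfn cxrd toet bfeu bxk buti rmcx dej fnlse zkus fnm
Hunk 2: at line 3 remove [toet,bfeu] add [lnf,fpsc,swmvw] -> 13 lines: gze tfn cxrd lnf fpsc swmvw bxk buti rmcx dej fnlse zkus fnm
Hunk 3: at line 5 remove [bxk,buti] add [gtudz] -> 12 lines: gze tfn cxrd lnf fpsc swmvw gtudz rmcx dej fnlse zkus fnm
Hunk 4: at line 10 remove [zkus] add [ahga] -> 12 lines: gze tfn cxrd lnf fpsc swmvw gtudz rmcx dej fnlse ahga fnm
Hunk 5: at line 5 remove [gtudz,rmcx] add [bfb] -> 11 lines: gze tfn cxrd lnf fpsc swmvw bfb dej fnlse ahga fnm
Hunk 6: at line 1 remove [cxrd,lnf,fpsc] add [wfv] -> 9 lines: gze tfn wfv swmvw bfb dej fnlse ahga fnm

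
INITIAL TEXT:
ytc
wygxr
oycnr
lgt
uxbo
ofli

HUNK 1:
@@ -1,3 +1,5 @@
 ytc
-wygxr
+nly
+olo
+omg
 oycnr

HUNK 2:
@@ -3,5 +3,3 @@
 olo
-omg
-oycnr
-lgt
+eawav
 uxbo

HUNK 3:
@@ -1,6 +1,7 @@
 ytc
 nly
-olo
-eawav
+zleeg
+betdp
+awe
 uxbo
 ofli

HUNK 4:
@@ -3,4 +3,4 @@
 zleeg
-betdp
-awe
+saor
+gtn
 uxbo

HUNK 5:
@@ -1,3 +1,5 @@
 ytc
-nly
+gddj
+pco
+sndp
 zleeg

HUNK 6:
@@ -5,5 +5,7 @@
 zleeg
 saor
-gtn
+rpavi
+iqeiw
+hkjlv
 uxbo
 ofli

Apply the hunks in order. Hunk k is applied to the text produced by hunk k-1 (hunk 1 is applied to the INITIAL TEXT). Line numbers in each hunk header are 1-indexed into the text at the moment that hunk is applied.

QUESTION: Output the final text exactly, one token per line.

Hunk 1: at line 1 remove [wygxr] add [nly,olo,omg] -> 8 lines: ytc nly olo omg oycnr lgt uxbo ofli
Hunk 2: at line 3 remove [omg,oycnr,lgt] add [eawav] -> 6 lines: ytc nly olo eawav uxbo ofli
Hunk 3: at line 1 remove [olo,eawav] add [zleeg,betdp,awe] -> 7 lines: ytc nly zleeg betdp awe uxbo ofli
Hunk 4: at line 3 remove [betdp,awe] add [saor,gtn] -> 7 lines: ytc nly zleeg saor gtn uxbo ofli
Hunk 5: at line 1 remove [nly] add [gddj,pco,sndp] -> 9 lines: ytc gddj pco sndp zleeg saor gtn uxbo ofli
Hunk 6: at line 5 remove [gtn] add [rpavi,iqeiw,hkjlv] -> 11 lines: ytc gddj pco sndp zleeg saor rpavi iqeiw hkjlv uxbo ofli

Answer: ytc
gddj
pco
sndp
zleeg
saor
rpavi
iqeiw
hkjlv
uxbo
ofli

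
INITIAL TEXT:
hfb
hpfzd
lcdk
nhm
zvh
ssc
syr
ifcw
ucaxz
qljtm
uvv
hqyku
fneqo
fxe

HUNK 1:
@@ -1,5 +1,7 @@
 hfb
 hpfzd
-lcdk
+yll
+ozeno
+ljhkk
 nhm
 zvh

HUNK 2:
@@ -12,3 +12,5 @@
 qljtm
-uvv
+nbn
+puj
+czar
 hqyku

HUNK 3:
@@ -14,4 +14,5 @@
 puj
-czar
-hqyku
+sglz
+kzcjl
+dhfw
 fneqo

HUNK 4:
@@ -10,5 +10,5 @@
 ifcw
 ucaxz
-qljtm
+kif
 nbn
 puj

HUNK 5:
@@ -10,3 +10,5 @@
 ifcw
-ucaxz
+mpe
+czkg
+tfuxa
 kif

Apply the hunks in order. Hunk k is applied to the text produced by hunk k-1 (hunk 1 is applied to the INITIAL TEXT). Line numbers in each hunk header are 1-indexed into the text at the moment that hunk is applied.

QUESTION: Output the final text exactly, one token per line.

Hunk 1: at line 1 remove [lcdk] add [yll,ozeno,ljhkk] -> 16 lines: hfb hpfzd yll ozeno ljhkk nhm zvh ssc syr ifcw ucaxz qljtm uvv hqyku fneqo fxe
Hunk 2: at line 12 remove [uvv] add [nbn,puj,czar] -> 18 lines: hfb hpfzd yll ozeno ljhkk nhm zvh ssc syr ifcw ucaxz qljtm nbn puj czar hqyku fneqo fxe
Hunk 3: at line 14 remove [czar,hqyku] add [sglz,kzcjl,dhfw] -> 19 lines: hfb hpfzd yll ozeno ljhkk nhm zvh ssc syr ifcw ucaxz qljtm nbn puj sglz kzcjl dhfw fneqo fxe
Hunk 4: at line 10 remove [qljtm] add [kif] -> 19 lines: hfb hpfzd yll ozeno ljhkk nhm zvh ssc syr ifcw ucaxz kif nbn puj sglz kzcjl dhfw fneqo fxe
Hunk 5: at line 10 remove [ucaxz] add [mpe,czkg,tfuxa] -> 21 lines: hfb hpfzd yll ozeno ljhkk nhm zvh ssc syr ifcw mpe czkg tfuxa kif nbn puj sglz kzcjl dhfw fneqo fxe

Answer: hfb
hpfzd
yll
ozeno
ljhkk
nhm
zvh
ssc
syr
ifcw
mpe
czkg
tfuxa
kif
nbn
puj
sglz
kzcjl
dhfw
fneqo
fxe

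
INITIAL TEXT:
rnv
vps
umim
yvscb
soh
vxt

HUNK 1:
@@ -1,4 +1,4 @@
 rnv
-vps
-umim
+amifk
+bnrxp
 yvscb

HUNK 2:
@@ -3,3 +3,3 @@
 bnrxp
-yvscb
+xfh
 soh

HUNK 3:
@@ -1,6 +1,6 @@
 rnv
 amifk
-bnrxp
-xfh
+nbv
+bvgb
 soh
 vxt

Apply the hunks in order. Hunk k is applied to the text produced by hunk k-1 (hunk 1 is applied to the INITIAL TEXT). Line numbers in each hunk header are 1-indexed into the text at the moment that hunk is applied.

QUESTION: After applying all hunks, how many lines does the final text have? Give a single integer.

Answer: 6

Derivation:
Hunk 1: at line 1 remove [vps,umim] add [amifk,bnrxp] -> 6 lines: rnv amifk bnrxp yvscb soh vxt
Hunk 2: at line 3 remove [yvscb] add [xfh] -> 6 lines: rnv amifk bnrxp xfh soh vxt
Hunk 3: at line 1 remove [bnrxp,xfh] add [nbv,bvgb] -> 6 lines: rnv amifk nbv bvgb soh vxt
Final line count: 6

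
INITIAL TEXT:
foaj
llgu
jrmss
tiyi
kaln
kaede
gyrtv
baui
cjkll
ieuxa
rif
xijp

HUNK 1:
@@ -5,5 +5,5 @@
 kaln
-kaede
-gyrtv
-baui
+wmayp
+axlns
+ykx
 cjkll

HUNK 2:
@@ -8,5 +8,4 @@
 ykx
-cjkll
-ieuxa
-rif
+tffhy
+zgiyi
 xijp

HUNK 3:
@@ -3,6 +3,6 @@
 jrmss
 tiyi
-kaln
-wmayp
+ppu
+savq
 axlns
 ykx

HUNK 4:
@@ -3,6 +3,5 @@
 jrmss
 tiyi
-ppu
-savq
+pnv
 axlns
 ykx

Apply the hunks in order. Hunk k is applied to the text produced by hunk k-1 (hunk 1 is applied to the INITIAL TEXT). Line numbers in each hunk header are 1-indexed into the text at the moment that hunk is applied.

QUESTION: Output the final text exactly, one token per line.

Hunk 1: at line 5 remove [kaede,gyrtv,baui] add [wmayp,axlns,ykx] -> 12 lines: foaj llgu jrmss tiyi kaln wmayp axlns ykx cjkll ieuxa rif xijp
Hunk 2: at line 8 remove [cjkll,ieuxa,rif] add [tffhy,zgiyi] -> 11 lines: foaj llgu jrmss tiyi kaln wmayp axlns ykx tffhy zgiyi xijp
Hunk 3: at line 3 remove [kaln,wmayp] add [ppu,savq] -> 11 lines: foaj llgu jrmss tiyi ppu savq axlns ykx tffhy zgiyi xijp
Hunk 4: at line 3 remove [ppu,savq] add [pnv] -> 10 lines: foaj llgu jrmss tiyi pnv axlns ykx tffhy zgiyi xijp

Answer: foaj
llgu
jrmss
tiyi
pnv
axlns
ykx
tffhy
zgiyi
xijp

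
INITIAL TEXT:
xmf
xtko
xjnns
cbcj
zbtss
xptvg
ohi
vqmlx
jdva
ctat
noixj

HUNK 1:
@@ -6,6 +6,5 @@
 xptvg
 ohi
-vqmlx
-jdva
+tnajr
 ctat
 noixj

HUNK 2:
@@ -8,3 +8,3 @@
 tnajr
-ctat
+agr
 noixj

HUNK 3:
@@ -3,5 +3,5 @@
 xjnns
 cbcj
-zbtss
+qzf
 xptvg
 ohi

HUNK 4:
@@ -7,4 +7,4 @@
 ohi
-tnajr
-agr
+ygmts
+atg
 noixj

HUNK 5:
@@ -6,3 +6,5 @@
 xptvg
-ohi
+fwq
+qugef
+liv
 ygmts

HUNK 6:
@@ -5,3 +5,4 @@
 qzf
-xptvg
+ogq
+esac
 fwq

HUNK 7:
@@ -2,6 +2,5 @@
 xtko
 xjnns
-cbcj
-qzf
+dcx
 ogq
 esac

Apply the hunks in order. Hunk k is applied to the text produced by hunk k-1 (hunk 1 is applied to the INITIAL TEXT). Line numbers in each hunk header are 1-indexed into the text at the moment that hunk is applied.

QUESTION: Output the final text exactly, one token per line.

Answer: xmf
xtko
xjnns
dcx
ogq
esac
fwq
qugef
liv
ygmts
atg
noixj

Derivation:
Hunk 1: at line 6 remove [vqmlx,jdva] add [tnajr] -> 10 lines: xmf xtko xjnns cbcj zbtss xptvg ohi tnajr ctat noixj
Hunk 2: at line 8 remove [ctat] add [agr] -> 10 lines: xmf xtko xjnns cbcj zbtss xptvg ohi tnajr agr noixj
Hunk 3: at line 3 remove [zbtss] add [qzf] -> 10 lines: xmf xtko xjnns cbcj qzf xptvg ohi tnajr agr noixj
Hunk 4: at line 7 remove [tnajr,agr] add [ygmts,atg] -> 10 lines: xmf xtko xjnns cbcj qzf xptvg ohi ygmts atg noixj
Hunk 5: at line 6 remove [ohi] add [fwq,qugef,liv] -> 12 lines: xmf xtko xjnns cbcj qzf xptvg fwq qugef liv ygmts atg noixj
Hunk 6: at line 5 remove [xptvg] add [ogq,esac] -> 13 lines: xmf xtko xjnns cbcj qzf ogq esac fwq qugef liv ygmts atg noixj
Hunk 7: at line 2 remove [cbcj,qzf] add [dcx] -> 12 lines: xmf xtko xjnns dcx ogq esac fwq qugef liv ygmts atg noixj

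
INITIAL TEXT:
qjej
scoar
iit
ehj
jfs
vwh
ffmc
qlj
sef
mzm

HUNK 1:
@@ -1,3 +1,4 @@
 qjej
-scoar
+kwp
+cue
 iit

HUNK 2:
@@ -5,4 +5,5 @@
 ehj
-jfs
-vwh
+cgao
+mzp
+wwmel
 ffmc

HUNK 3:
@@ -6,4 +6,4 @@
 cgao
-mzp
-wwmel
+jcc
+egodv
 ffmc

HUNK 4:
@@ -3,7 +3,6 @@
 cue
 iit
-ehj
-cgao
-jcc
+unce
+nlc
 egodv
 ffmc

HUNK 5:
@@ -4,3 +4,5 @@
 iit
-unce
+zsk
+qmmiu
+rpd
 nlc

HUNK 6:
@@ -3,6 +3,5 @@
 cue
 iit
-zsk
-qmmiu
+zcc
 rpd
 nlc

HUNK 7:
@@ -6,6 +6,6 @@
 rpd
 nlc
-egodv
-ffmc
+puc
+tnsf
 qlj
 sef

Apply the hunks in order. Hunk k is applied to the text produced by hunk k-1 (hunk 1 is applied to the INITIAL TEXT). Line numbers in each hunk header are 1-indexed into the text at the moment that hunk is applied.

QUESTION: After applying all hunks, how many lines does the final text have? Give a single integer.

Hunk 1: at line 1 remove [scoar] add [kwp,cue] -> 11 lines: qjej kwp cue iit ehj jfs vwh ffmc qlj sef mzm
Hunk 2: at line 5 remove [jfs,vwh] add [cgao,mzp,wwmel] -> 12 lines: qjej kwp cue iit ehj cgao mzp wwmel ffmc qlj sef mzm
Hunk 3: at line 6 remove [mzp,wwmel] add [jcc,egodv] -> 12 lines: qjej kwp cue iit ehj cgao jcc egodv ffmc qlj sef mzm
Hunk 4: at line 3 remove [ehj,cgao,jcc] add [unce,nlc] -> 11 lines: qjej kwp cue iit unce nlc egodv ffmc qlj sef mzm
Hunk 5: at line 4 remove [unce] add [zsk,qmmiu,rpd] -> 13 lines: qjej kwp cue iit zsk qmmiu rpd nlc egodv ffmc qlj sef mzm
Hunk 6: at line 3 remove [zsk,qmmiu] add [zcc] -> 12 lines: qjej kwp cue iit zcc rpd nlc egodv ffmc qlj sef mzm
Hunk 7: at line 6 remove [egodv,ffmc] add [puc,tnsf] -> 12 lines: qjej kwp cue iit zcc rpd nlc puc tnsf qlj sef mzm
Final line count: 12

Answer: 12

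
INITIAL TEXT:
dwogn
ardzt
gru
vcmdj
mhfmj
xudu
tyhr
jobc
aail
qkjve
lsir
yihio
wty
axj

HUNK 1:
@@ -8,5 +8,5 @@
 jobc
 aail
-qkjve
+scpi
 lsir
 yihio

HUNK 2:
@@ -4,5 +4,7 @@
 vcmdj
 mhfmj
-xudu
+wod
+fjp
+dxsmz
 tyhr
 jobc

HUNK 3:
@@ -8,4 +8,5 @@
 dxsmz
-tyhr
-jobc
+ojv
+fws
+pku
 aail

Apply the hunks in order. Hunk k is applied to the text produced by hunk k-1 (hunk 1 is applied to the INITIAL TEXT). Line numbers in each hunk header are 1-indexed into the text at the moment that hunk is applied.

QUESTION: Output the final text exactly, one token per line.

Hunk 1: at line 8 remove [qkjve] add [scpi] -> 14 lines: dwogn ardzt gru vcmdj mhfmj xudu tyhr jobc aail scpi lsir yihio wty axj
Hunk 2: at line 4 remove [xudu] add [wod,fjp,dxsmz] -> 16 lines: dwogn ardzt gru vcmdj mhfmj wod fjp dxsmz tyhr jobc aail scpi lsir yihio wty axj
Hunk 3: at line 8 remove [tyhr,jobc] add [ojv,fws,pku] -> 17 lines: dwogn ardzt gru vcmdj mhfmj wod fjp dxsmz ojv fws pku aail scpi lsir yihio wty axj

Answer: dwogn
ardzt
gru
vcmdj
mhfmj
wod
fjp
dxsmz
ojv
fws
pku
aail
scpi
lsir
yihio
wty
axj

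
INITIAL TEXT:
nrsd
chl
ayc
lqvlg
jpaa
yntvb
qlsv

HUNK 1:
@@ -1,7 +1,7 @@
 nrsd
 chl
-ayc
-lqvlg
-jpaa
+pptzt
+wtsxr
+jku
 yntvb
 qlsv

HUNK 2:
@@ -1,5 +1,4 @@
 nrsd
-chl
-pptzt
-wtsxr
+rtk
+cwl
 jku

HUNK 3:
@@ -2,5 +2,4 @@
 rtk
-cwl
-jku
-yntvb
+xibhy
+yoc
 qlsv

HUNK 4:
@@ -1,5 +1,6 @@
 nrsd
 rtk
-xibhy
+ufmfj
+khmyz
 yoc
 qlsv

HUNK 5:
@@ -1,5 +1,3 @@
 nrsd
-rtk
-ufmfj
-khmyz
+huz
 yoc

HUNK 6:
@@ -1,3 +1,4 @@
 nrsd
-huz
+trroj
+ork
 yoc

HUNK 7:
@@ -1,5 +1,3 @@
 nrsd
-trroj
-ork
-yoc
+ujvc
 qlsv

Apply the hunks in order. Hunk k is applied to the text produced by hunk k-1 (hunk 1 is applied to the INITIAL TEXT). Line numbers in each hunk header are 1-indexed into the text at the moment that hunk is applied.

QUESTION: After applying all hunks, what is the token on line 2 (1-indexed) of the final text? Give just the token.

Answer: ujvc

Derivation:
Hunk 1: at line 1 remove [ayc,lqvlg,jpaa] add [pptzt,wtsxr,jku] -> 7 lines: nrsd chl pptzt wtsxr jku yntvb qlsv
Hunk 2: at line 1 remove [chl,pptzt,wtsxr] add [rtk,cwl] -> 6 lines: nrsd rtk cwl jku yntvb qlsv
Hunk 3: at line 2 remove [cwl,jku,yntvb] add [xibhy,yoc] -> 5 lines: nrsd rtk xibhy yoc qlsv
Hunk 4: at line 1 remove [xibhy] add [ufmfj,khmyz] -> 6 lines: nrsd rtk ufmfj khmyz yoc qlsv
Hunk 5: at line 1 remove [rtk,ufmfj,khmyz] add [huz] -> 4 lines: nrsd huz yoc qlsv
Hunk 6: at line 1 remove [huz] add [trroj,ork] -> 5 lines: nrsd trroj ork yoc qlsv
Hunk 7: at line 1 remove [trroj,ork,yoc] add [ujvc] -> 3 lines: nrsd ujvc qlsv
Final line 2: ujvc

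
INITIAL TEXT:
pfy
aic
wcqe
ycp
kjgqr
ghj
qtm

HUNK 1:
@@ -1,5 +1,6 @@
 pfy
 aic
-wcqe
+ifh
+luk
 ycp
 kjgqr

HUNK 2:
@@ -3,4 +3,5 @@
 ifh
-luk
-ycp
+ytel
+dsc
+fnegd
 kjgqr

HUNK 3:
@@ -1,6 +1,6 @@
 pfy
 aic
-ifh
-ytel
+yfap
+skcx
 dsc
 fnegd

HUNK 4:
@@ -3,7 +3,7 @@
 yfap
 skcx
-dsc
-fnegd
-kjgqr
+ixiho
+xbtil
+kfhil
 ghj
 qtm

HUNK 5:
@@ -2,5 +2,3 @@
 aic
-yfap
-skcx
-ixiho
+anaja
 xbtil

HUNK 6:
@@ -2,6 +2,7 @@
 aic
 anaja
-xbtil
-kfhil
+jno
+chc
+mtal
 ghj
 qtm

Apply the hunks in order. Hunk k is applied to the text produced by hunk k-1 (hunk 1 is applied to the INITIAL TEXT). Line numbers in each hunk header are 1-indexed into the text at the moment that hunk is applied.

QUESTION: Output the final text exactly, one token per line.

Answer: pfy
aic
anaja
jno
chc
mtal
ghj
qtm

Derivation:
Hunk 1: at line 1 remove [wcqe] add [ifh,luk] -> 8 lines: pfy aic ifh luk ycp kjgqr ghj qtm
Hunk 2: at line 3 remove [luk,ycp] add [ytel,dsc,fnegd] -> 9 lines: pfy aic ifh ytel dsc fnegd kjgqr ghj qtm
Hunk 3: at line 1 remove [ifh,ytel] add [yfap,skcx] -> 9 lines: pfy aic yfap skcx dsc fnegd kjgqr ghj qtm
Hunk 4: at line 3 remove [dsc,fnegd,kjgqr] add [ixiho,xbtil,kfhil] -> 9 lines: pfy aic yfap skcx ixiho xbtil kfhil ghj qtm
Hunk 5: at line 2 remove [yfap,skcx,ixiho] add [anaja] -> 7 lines: pfy aic anaja xbtil kfhil ghj qtm
Hunk 6: at line 2 remove [xbtil,kfhil] add [jno,chc,mtal] -> 8 lines: pfy aic anaja jno chc mtal ghj qtm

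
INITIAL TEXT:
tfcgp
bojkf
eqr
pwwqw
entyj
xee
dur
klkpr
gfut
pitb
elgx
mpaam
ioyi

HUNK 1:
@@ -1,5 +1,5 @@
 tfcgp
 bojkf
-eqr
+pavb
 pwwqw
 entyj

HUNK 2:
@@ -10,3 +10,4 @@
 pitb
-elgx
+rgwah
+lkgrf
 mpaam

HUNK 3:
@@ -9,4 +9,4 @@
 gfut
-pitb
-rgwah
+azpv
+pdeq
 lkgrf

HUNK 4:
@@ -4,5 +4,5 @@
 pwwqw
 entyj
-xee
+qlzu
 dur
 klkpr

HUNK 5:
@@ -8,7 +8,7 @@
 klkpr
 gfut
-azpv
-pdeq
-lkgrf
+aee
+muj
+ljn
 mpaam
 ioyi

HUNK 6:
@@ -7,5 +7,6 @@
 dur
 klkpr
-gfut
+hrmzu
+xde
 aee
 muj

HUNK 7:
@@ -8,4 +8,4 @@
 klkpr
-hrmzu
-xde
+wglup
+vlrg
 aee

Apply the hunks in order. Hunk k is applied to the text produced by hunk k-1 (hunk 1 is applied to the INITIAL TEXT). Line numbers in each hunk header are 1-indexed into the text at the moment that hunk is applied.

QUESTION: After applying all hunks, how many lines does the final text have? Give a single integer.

Hunk 1: at line 1 remove [eqr] add [pavb] -> 13 lines: tfcgp bojkf pavb pwwqw entyj xee dur klkpr gfut pitb elgx mpaam ioyi
Hunk 2: at line 10 remove [elgx] add [rgwah,lkgrf] -> 14 lines: tfcgp bojkf pavb pwwqw entyj xee dur klkpr gfut pitb rgwah lkgrf mpaam ioyi
Hunk 3: at line 9 remove [pitb,rgwah] add [azpv,pdeq] -> 14 lines: tfcgp bojkf pavb pwwqw entyj xee dur klkpr gfut azpv pdeq lkgrf mpaam ioyi
Hunk 4: at line 4 remove [xee] add [qlzu] -> 14 lines: tfcgp bojkf pavb pwwqw entyj qlzu dur klkpr gfut azpv pdeq lkgrf mpaam ioyi
Hunk 5: at line 8 remove [azpv,pdeq,lkgrf] add [aee,muj,ljn] -> 14 lines: tfcgp bojkf pavb pwwqw entyj qlzu dur klkpr gfut aee muj ljn mpaam ioyi
Hunk 6: at line 7 remove [gfut] add [hrmzu,xde] -> 15 lines: tfcgp bojkf pavb pwwqw entyj qlzu dur klkpr hrmzu xde aee muj ljn mpaam ioyi
Hunk 7: at line 8 remove [hrmzu,xde] add [wglup,vlrg] -> 15 lines: tfcgp bojkf pavb pwwqw entyj qlzu dur klkpr wglup vlrg aee muj ljn mpaam ioyi
Final line count: 15

Answer: 15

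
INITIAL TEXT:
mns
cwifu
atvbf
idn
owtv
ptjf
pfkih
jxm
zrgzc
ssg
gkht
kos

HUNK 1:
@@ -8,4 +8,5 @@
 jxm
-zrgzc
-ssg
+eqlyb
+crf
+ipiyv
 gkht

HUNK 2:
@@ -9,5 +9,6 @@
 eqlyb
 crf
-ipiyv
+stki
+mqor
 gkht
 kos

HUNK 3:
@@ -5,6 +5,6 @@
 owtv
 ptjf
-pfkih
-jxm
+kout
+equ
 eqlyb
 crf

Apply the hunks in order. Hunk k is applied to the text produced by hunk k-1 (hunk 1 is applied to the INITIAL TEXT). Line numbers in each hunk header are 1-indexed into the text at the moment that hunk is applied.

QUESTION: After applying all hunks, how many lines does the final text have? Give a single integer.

Hunk 1: at line 8 remove [zrgzc,ssg] add [eqlyb,crf,ipiyv] -> 13 lines: mns cwifu atvbf idn owtv ptjf pfkih jxm eqlyb crf ipiyv gkht kos
Hunk 2: at line 9 remove [ipiyv] add [stki,mqor] -> 14 lines: mns cwifu atvbf idn owtv ptjf pfkih jxm eqlyb crf stki mqor gkht kos
Hunk 3: at line 5 remove [pfkih,jxm] add [kout,equ] -> 14 lines: mns cwifu atvbf idn owtv ptjf kout equ eqlyb crf stki mqor gkht kos
Final line count: 14

Answer: 14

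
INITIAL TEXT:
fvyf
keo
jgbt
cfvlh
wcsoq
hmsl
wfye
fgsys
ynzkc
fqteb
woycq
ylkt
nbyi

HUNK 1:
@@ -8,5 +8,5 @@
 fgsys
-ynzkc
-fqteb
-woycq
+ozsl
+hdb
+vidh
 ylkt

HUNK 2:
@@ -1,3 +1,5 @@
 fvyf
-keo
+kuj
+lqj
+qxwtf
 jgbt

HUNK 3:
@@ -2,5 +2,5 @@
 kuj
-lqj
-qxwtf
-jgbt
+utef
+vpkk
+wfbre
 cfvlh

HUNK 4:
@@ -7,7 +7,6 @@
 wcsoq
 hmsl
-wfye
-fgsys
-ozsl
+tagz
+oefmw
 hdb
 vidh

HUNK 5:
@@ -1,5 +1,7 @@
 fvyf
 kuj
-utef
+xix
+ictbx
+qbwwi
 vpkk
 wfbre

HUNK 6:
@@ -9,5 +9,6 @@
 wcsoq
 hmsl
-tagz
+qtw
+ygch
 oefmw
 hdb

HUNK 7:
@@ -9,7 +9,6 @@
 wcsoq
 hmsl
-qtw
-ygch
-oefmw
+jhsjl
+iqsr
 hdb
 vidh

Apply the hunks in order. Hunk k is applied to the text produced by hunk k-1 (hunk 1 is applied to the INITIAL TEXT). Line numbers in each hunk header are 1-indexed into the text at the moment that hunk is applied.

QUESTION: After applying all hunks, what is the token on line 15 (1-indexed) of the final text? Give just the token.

Hunk 1: at line 8 remove [ynzkc,fqteb,woycq] add [ozsl,hdb,vidh] -> 13 lines: fvyf keo jgbt cfvlh wcsoq hmsl wfye fgsys ozsl hdb vidh ylkt nbyi
Hunk 2: at line 1 remove [keo] add [kuj,lqj,qxwtf] -> 15 lines: fvyf kuj lqj qxwtf jgbt cfvlh wcsoq hmsl wfye fgsys ozsl hdb vidh ylkt nbyi
Hunk 3: at line 2 remove [lqj,qxwtf,jgbt] add [utef,vpkk,wfbre] -> 15 lines: fvyf kuj utef vpkk wfbre cfvlh wcsoq hmsl wfye fgsys ozsl hdb vidh ylkt nbyi
Hunk 4: at line 7 remove [wfye,fgsys,ozsl] add [tagz,oefmw] -> 14 lines: fvyf kuj utef vpkk wfbre cfvlh wcsoq hmsl tagz oefmw hdb vidh ylkt nbyi
Hunk 5: at line 1 remove [utef] add [xix,ictbx,qbwwi] -> 16 lines: fvyf kuj xix ictbx qbwwi vpkk wfbre cfvlh wcsoq hmsl tagz oefmw hdb vidh ylkt nbyi
Hunk 6: at line 9 remove [tagz] add [qtw,ygch] -> 17 lines: fvyf kuj xix ictbx qbwwi vpkk wfbre cfvlh wcsoq hmsl qtw ygch oefmw hdb vidh ylkt nbyi
Hunk 7: at line 9 remove [qtw,ygch,oefmw] add [jhsjl,iqsr] -> 16 lines: fvyf kuj xix ictbx qbwwi vpkk wfbre cfvlh wcsoq hmsl jhsjl iqsr hdb vidh ylkt nbyi
Final line 15: ylkt

Answer: ylkt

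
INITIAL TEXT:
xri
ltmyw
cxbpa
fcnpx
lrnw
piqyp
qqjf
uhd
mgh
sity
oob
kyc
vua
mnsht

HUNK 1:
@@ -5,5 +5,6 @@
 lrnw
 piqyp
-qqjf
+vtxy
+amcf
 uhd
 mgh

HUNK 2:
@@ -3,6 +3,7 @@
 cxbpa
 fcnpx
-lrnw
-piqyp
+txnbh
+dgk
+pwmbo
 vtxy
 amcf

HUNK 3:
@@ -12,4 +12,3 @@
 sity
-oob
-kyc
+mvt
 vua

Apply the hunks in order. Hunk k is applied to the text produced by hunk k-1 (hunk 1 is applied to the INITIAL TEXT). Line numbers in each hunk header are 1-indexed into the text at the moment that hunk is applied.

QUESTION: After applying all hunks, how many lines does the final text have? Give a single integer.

Hunk 1: at line 5 remove [qqjf] add [vtxy,amcf] -> 15 lines: xri ltmyw cxbpa fcnpx lrnw piqyp vtxy amcf uhd mgh sity oob kyc vua mnsht
Hunk 2: at line 3 remove [lrnw,piqyp] add [txnbh,dgk,pwmbo] -> 16 lines: xri ltmyw cxbpa fcnpx txnbh dgk pwmbo vtxy amcf uhd mgh sity oob kyc vua mnsht
Hunk 3: at line 12 remove [oob,kyc] add [mvt] -> 15 lines: xri ltmyw cxbpa fcnpx txnbh dgk pwmbo vtxy amcf uhd mgh sity mvt vua mnsht
Final line count: 15

Answer: 15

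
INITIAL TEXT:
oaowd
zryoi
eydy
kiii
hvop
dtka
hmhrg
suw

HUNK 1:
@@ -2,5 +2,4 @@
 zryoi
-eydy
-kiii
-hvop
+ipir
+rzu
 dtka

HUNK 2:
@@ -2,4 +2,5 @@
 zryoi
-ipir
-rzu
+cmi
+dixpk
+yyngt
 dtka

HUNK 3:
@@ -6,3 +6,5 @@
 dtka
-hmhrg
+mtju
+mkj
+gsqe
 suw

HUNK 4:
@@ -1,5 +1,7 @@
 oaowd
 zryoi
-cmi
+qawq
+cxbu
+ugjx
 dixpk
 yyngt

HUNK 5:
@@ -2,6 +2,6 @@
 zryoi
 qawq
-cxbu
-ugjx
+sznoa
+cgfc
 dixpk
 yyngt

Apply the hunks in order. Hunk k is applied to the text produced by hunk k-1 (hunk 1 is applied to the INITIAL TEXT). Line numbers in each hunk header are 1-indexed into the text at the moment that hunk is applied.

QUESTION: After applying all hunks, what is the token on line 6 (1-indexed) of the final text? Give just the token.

Answer: dixpk

Derivation:
Hunk 1: at line 2 remove [eydy,kiii,hvop] add [ipir,rzu] -> 7 lines: oaowd zryoi ipir rzu dtka hmhrg suw
Hunk 2: at line 2 remove [ipir,rzu] add [cmi,dixpk,yyngt] -> 8 lines: oaowd zryoi cmi dixpk yyngt dtka hmhrg suw
Hunk 3: at line 6 remove [hmhrg] add [mtju,mkj,gsqe] -> 10 lines: oaowd zryoi cmi dixpk yyngt dtka mtju mkj gsqe suw
Hunk 4: at line 1 remove [cmi] add [qawq,cxbu,ugjx] -> 12 lines: oaowd zryoi qawq cxbu ugjx dixpk yyngt dtka mtju mkj gsqe suw
Hunk 5: at line 2 remove [cxbu,ugjx] add [sznoa,cgfc] -> 12 lines: oaowd zryoi qawq sznoa cgfc dixpk yyngt dtka mtju mkj gsqe suw
Final line 6: dixpk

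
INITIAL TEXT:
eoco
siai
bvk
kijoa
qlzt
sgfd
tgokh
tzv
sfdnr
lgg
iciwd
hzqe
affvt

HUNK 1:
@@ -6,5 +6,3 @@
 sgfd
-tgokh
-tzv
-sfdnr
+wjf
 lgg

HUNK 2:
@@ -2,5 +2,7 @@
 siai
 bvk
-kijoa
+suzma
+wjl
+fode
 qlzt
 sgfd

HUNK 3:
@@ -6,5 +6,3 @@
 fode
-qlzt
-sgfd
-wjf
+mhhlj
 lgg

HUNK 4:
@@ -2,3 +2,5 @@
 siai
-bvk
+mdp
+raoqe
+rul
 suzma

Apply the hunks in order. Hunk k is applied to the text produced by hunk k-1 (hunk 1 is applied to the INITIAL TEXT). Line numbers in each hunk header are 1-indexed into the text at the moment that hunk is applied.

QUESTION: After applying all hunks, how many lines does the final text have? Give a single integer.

Hunk 1: at line 6 remove [tgokh,tzv,sfdnr] add [wjf] -> 11 lines: eoco siai bvk kijoa qlzt sgfd wjf lgg iciwd hzqe affvt
Hunk 2: at line 2 remove [kijoa] add [suzma,wjl,fode] -> 13 lines: eoco siai bvk suzma wjl fode qlzt sgfd wjf lgg iciwd hzqe affvt
Hunk 3: at line 6 remove [qlzt,sgfd,wjf] add [mhhlj] -> 11 lines: eoco siai bvk suzma wjl fode mhhlj lgg iciwd hzqe affvt
Hunk 4: at line 2 remove [bvk] add [mdp,raoqe,rul] -> 13 lines: eoco siai mdp raoqe rul suzma wjl fode mhhlj lgg iciwd hzqe affvt
Final line count: 13

Answer: 13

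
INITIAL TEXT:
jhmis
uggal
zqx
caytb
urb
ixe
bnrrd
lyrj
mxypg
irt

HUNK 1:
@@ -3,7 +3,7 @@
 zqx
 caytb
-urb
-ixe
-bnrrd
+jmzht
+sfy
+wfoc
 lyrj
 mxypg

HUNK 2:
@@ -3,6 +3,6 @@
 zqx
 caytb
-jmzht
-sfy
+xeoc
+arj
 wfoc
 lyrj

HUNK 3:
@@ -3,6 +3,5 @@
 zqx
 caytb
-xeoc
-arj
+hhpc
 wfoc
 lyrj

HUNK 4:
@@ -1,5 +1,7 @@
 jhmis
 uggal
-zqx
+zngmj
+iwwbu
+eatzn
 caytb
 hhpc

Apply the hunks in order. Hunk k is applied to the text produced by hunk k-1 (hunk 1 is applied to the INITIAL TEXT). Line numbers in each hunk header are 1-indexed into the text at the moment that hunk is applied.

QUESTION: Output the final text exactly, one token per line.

Hunk 1: at line 3 remove [urb,ixe,bnrrd] add [jmzht,sfy,wfoc] -> 10 lines: jhmis uggal zqx caytb jmzht sfy wfoc lyrj mxypg irt
Hunk 2: at line 3 remove [jmzht,sfy] add [xeoc,arj] -> 10 lines: jhmis uggal zqx caytb xeoc arj wfoc lyrj mxypg irt
Hunk 3: at line 3 remove [xeoc,arj] add [hhpc] -> 9 lines: jhmis uggal zqx caytb hhpc wfoc lyrj mxypg irt
Hunk 4: at line 1 remove [zqx] add [zngmj,iwwbu,eatzn] -> 11 lines: jhmis uggal zngmj iwwbu eatzn caytb hhpc wfoc lyrj mxypg irt

Answer: jhmis
uggal
zngmj
iwwbu
eatzn
caytb
hhpc
wfoc
lyrj
mxypg
irt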